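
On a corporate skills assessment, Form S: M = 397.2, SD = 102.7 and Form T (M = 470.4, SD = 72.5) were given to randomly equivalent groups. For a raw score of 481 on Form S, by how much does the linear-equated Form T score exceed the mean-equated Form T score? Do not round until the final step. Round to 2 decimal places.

Mean-equated: 481 + (470.4 − 397.2) = 554.20
Linear-equated: (72.5/102.7)(481 − 397.2) + 470.4 = 529.558
Difference = 529.558 − 554.20 = -24.64

-24.64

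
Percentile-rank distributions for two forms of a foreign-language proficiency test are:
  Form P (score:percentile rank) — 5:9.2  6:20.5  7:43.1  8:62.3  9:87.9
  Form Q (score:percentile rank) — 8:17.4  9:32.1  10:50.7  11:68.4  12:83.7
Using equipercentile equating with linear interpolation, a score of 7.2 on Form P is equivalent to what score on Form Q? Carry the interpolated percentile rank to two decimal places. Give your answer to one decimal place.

PR of 7.2 on Form P: 43.1 + (7.2 − 7)/(8 − 7) × (62.3 − 43.1) = 46.94
On Form Q, PR 46.94 falls between score 9 (PR 32.1) and 10 (PR 50.7).
Interpolate: 9 + (46.94 − 32.1)/(50.7 − 32.1) × (10 − 9) = 9.8

9.8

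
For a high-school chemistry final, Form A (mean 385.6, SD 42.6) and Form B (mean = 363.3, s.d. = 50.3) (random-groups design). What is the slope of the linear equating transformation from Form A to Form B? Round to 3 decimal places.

1.181

A = SD_Y / SD_X = 50.3 / 42.6 = 1.181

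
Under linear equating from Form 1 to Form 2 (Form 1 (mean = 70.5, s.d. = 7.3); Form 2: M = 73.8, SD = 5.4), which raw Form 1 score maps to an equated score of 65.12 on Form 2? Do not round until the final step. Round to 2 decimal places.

Invert y = (SD_Y/SD_X)(x − M_X) + M_Y:
x = (SD_X/SD_Y)(y − M_Y) + M_X = (7.3/5.4)(65.12 − 73.8) + 70.5
x = 1.351852 × -8.680 + 70.5 = 58.77

58.77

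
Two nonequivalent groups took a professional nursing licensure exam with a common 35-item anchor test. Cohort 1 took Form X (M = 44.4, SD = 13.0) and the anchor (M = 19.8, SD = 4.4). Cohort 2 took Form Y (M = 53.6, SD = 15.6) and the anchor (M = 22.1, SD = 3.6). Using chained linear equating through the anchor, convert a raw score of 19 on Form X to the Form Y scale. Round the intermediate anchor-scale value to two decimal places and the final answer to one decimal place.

Form X → anchor (Cohort 1): v = (4.4/13.0)(19 − 44.4) + 19.8 = 11.20
anchor → Form Y (Cohort 2): y = (15.6/3.6)(11.20 − 22.1) + 53.6 = 6.4

6.4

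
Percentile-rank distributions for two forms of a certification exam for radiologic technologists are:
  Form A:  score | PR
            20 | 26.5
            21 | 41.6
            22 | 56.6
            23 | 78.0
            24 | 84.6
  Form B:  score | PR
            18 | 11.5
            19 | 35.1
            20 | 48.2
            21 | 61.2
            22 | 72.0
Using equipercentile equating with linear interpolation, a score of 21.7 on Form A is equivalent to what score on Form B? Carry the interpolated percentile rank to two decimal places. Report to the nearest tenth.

20.3

PR of 21.7 on Form A: 41.6 + (21.7 − 21)/(22 − 21) × (56.6 − 41.6) = 52.10
On Form B, PR 52.10 falls between score 20 (PR 48.2) and 21 (PR 61.2).
Interpolate: 20 + (52.10 − 48.2)/(61.2 − 48.2) × (21 − 20) = 20.3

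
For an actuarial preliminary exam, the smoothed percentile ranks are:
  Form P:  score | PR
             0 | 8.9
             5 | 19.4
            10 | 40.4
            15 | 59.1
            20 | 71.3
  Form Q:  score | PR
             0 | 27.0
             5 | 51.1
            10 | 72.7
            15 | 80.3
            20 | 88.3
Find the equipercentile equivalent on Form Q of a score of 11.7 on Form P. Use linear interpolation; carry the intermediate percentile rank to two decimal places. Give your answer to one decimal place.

4.1

PR of 11.7 on Form P: 40.4 + (11.7 − 10)/(15 − 10) × (59.1 − 40.4) = 46.76
On Form Q, PR 46.76 falls between score 0 (PR 27.0) and 5 (PR 51.1).
Interpolate: 0 + (46.76 − 27.0)/(51.1 − 27.0) × (5 − 0) = 4.1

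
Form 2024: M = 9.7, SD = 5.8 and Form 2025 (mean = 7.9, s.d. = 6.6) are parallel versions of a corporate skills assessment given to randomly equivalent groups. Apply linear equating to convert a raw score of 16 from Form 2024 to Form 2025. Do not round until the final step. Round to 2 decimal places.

15.07

Linear equating: y = (SD_Y/SD_X)(x − M_X) + M_Y
y = (6.6/5.8)(16 − 9.7) + 7.9
y = 1.137931 × 6.3 + 7.9 = 7.1690 + 7.9 = 15.07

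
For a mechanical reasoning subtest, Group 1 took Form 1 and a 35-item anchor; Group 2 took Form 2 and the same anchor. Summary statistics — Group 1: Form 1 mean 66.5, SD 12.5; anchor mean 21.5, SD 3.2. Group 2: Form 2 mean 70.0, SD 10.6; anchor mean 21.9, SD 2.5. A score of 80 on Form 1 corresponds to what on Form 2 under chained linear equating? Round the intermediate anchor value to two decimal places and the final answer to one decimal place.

Form 1 → anchor (Group 1): v = (3.2/12.5)(80 − 66.5) + 21.5 = 24.96
anchor → Form 2 (Group 2): y = (10.6/2.5)(24.96 − 21.9) + 70.0 = 83.0

83.0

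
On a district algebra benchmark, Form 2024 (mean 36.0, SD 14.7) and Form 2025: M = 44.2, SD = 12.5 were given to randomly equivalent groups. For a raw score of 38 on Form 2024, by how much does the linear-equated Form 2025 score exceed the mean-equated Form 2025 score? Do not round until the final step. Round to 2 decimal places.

Mean-equated: 38 + (44.2 − 36.0) = 46.20
Linear-equated: (12.5/14.7)(38 − 36.0) + 44.2 = 45.901
Difference = 45.901 − 46.20 = -0.30

-0.30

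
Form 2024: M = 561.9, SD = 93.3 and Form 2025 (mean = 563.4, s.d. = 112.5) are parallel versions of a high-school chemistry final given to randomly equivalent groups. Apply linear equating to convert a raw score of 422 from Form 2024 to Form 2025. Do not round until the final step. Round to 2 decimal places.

Linear equating: y = (SD_Y/SD_X)(x − M_X) + M_Y
y = (112.5/93.3)(422 − 561.9) + 563.4
y = 1.205788 × -139.9 + 563.4 = -168.6897 + 563.4 = 394.71

394.71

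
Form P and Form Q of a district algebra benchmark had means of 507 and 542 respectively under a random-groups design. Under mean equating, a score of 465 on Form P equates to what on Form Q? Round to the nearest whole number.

500

Mean equating: y = x + (M_Y − M_X) = 465 + (542 − 507) = 500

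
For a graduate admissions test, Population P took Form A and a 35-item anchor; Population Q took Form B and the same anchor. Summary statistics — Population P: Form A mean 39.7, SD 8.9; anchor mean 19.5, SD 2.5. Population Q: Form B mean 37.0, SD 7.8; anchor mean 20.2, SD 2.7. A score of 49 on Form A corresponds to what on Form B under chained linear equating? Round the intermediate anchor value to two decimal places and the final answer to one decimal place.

Form A → anchor (Population P): v = (2.5/8.9)(49 − 39.7) + 19.5 = 22.11
anchor → Form B (Population Q): y = (7.8/2.7)(22.11 − 20.2) + 37.0 = 42.5

42.5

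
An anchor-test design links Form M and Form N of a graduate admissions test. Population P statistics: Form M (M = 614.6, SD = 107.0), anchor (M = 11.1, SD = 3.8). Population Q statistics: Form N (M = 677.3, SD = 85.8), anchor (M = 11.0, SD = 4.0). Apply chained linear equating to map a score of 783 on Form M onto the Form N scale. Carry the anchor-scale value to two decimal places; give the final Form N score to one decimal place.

807.7

Form M → anchor (Population P): v = (3.8/107.0)(783 − 614.6) + 11.1 = 17.08
anchor → Form N (Population Q): y = (85.8/4.0)(17.08 − 11.0) + 677.3 = 807.7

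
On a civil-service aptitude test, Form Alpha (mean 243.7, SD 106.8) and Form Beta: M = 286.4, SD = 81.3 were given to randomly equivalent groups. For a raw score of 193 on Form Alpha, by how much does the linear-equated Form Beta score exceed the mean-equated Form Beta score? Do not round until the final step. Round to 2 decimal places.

Mean-equated: 193 + (286.4 − 243.7) = 235.70
Linear-equated: (81.3/106.8)(193 − 243.7) + 286.4 = 247.805
Difference = 247.805 − 235.70 = 12.11

12.11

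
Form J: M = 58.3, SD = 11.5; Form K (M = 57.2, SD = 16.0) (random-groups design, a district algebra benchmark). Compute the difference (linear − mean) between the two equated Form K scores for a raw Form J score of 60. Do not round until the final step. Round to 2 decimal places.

0.67

Mean-equated: 60 + (57.2 − 58.3) = 58.90
Linear-equated: (16.0/11.5)(60 − 58.3) + 57.2 = 59.565
Difference = 59.565 − 58.90 = 0.67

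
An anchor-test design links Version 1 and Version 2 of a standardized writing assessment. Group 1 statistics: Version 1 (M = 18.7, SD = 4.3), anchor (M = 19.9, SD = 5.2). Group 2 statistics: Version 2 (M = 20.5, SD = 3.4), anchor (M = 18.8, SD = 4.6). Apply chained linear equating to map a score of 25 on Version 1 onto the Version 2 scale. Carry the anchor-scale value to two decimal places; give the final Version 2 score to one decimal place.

26.9

Version 1 → anchor (Group 1): v = (5.2/4.3)(25 − 18.7) + 19.9 = 27.52
anchor → Version 2 (Group 2): y = (3.4/4.6)(27.52 − 18.8) + 20.5 = 26.9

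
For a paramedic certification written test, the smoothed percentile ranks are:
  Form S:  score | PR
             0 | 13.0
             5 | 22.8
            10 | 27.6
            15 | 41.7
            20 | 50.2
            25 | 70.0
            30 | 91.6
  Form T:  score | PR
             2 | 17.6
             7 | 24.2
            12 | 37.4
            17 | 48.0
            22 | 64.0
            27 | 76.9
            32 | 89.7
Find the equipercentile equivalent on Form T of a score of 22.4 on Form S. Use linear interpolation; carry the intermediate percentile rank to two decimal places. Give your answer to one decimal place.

PR of 22.4 on Form S: 50.2 + (22.4 − 20)/(25 − 20) × (70.0 − 50.2) = 59.70
On Form T, PR 59.70 falls between score 17 (PR 48.0) and 22 (PR 64.0).
Interpolate: 17 + (59.70 − 48.0)/(64.0 − 48.0) × (22 − 17) = 20.7

20.7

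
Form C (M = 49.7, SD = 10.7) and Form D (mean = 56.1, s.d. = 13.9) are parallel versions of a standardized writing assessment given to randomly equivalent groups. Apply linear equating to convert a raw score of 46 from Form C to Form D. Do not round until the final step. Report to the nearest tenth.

51.3

Linear equating: y = (SD_Y/SD_X)(x − M_X) + M_Y
y = (13.9/10.7)(46 − 49.7) + 56.1
y = 1.299065 × -3.7 + 56.1 = -4.8065 + 56.1 = 51.3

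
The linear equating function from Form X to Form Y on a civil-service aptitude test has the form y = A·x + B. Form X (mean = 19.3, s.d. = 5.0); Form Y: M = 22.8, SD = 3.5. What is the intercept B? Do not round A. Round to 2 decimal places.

A = SD_Y / SD_X = 3.5 / 5.0 = 0.700000
B = M_Y − A·M_X = 22.8 − 0.700000 × 19.3 = 9.29

9.29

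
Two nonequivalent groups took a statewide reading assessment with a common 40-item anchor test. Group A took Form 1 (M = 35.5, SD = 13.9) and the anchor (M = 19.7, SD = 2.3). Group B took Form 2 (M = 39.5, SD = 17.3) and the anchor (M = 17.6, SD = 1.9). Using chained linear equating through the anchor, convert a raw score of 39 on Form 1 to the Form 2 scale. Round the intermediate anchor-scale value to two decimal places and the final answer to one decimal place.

63.9

Form 1 → anchor (Group A): v = (2.3/13.9)(39 − 35.5) + 19.7 = 20.28
anchor → Form 2 (Group B): y = (17.3/1.9)(20.28 − 17.6) + 39.5 = 63.9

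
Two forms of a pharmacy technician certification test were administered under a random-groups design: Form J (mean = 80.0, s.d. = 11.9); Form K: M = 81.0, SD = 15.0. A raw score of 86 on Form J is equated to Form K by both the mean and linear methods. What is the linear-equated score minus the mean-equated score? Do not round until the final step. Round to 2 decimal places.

1.56

Mean-equated: 86 + (81.0 − 80.0) = 87.00
Linear-equated: (15.0/11.9)(86 − 80.0) + 81.0 = 88.563
Difference = 88.563 − 87.00 = 1.56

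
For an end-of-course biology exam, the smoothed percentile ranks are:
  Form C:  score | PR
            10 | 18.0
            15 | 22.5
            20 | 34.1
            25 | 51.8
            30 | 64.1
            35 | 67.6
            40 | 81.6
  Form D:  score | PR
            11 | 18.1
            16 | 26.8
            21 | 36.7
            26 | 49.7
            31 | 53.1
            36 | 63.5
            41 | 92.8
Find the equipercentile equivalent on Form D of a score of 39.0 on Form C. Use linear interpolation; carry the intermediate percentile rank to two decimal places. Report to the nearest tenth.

PR of 39.0 on Form C: 67.6 + (39.0 − 35)/(40 − 35) × (81.6 − 67.6) = 78.80
On Form D, PR 78.80 falls between score 36 (PR 63.5) and 41 (PR 92.8).
Interpolate: 36 + (78.80 − 63.5)/(92.8 − 63.5) × (41 − 36) = 38.6

38.6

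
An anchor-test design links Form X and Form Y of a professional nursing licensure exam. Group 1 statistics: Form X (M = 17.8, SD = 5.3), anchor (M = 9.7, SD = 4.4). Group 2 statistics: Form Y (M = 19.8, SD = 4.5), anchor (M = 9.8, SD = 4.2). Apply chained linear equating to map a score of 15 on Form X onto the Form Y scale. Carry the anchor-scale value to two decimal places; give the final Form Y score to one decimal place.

17.2

Form X → anchor (Group 1): v = (4.4/5.3)(15 − 17.8) + 9.7 = 7.38
anchor → Form Y (Group 2): y = (4.5/4.2)(7.38 − 9.8) + 19.8 = 17.2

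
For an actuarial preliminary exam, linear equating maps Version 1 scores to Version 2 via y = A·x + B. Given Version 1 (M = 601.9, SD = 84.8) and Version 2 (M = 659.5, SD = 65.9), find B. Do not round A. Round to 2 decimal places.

191.75

A = SD_Y / SD_X = 65.9 / 84.8 = 0.777123
B = M_Y − A·M_X = 659.5 − 0.777123 × 601.9 = 191.75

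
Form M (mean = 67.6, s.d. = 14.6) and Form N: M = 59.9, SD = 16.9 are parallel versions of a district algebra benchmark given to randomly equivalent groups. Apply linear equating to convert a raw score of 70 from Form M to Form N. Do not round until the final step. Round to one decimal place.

Linear equating: y = (SD_Y/SD_X)(x − M_X) + M_Y
y = (16.9/14.6)(70 − 67.6) + 59.9
y = 1.157534 × 2.4 + 59.9 = 2.7781 + 59.9 = 62.7

62.7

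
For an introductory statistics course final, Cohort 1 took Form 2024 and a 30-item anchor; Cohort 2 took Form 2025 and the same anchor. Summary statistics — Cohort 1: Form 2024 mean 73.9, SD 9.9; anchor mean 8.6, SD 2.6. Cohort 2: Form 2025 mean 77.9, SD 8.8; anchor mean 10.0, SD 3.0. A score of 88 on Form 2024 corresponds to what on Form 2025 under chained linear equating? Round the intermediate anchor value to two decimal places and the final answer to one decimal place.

Form 2024 → anchor (Cohort 1): v = (2.6/9.9)(88 − 73.9) + 8.6 = 12.30
anchor → Form 2025 (Cohort 2): y = (8.8/3.0)(12.30 − 10.0) + 77.9 = 84.6

84.6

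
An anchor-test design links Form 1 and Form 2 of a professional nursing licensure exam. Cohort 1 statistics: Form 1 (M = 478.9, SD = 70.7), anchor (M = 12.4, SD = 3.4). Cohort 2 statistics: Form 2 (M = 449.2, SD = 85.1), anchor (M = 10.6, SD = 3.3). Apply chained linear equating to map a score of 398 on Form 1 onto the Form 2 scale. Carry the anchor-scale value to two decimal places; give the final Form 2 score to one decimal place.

395.3

Form 1 → anchor (Cohort 1): v = (3.4/70.7)(398 − 478.9) + 12.4 = 8.51
anchor → Form 2 (Cohort 2): y = (85.1/3.3)(8.51 − 10.6) + 449.2 = 395.3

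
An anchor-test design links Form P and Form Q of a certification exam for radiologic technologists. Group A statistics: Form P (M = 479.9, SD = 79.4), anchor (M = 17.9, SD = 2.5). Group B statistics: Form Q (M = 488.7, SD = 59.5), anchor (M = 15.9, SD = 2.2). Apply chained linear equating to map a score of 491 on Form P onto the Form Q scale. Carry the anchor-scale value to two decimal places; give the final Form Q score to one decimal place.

Form P → anchor (Group A): v = (2.5/79.4)(491 − 479.9) + 17.9 = 18.25
anchor → Form Q (Group B): y = (59.5/2.2)(18.25 − 15.9) + 488.7 = 552.3

552.3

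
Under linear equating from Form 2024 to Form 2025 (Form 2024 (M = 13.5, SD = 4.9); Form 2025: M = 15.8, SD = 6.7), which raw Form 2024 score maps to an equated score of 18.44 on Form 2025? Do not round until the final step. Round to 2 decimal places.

Invert y = (SD_Y/SD_X)(x − M_X) + M_Y:
x = (SD_X/SD_Y)(y − M_Y) + M_X = (4.9/6.7)(18.44 − 15.8) + 13.5
x = 0.731343 × 2.640 + 13.5 = 15.43

15.43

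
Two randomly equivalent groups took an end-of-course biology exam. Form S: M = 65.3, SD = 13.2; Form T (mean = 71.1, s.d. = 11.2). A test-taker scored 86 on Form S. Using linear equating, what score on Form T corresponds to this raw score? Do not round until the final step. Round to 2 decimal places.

Linear equating: y = (SD_Y/SD_X)(x − M_X) + M_Y
y = (11.2/13.2)(86 − 65.3) + 71.1
y = 0.848485 × 20.7 + 71.1 = 17.5636 + 71.1 = 88.66

88.66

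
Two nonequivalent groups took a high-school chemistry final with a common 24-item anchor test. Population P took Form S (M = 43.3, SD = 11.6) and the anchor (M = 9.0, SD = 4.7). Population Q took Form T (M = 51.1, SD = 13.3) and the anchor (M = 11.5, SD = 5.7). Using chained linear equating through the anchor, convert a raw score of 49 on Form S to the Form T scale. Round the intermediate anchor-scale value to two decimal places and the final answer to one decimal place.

50.7

Form S → anchor (Population P): v = (4.7/11.6)(49 − 43.3) + 9.0 = 11.31
anchor → Form T (Population Q): y = (13.3/5.7)(11.31 − 11.5) + 51.1 = 50.7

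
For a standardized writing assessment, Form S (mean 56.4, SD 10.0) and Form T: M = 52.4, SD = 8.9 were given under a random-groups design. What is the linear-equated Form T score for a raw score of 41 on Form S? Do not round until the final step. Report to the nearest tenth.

Linear equating: y = (SD_Y/SD_X)(x − M_X) + M_Y
y = (8.9/10.0)(41 − 56.4) + 52.4
y = 0.890000 × -15.4 + 52.4 = -13.7060 + 52.4 = 38.7

38.7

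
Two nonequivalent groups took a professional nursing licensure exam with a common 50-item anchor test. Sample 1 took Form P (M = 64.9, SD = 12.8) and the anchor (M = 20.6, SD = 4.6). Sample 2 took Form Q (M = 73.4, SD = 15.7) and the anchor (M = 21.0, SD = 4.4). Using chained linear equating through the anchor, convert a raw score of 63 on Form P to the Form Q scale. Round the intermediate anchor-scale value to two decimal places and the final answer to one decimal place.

69.5

Form P → anchor (Sample 1): v = (4.6/12.8)(63 − 64.9) + 20.6 = 19.92
anchor → Form Q (Sample 2): y = (15.7/4.4)(19.92 − 21.0) + 73.4 = 69.5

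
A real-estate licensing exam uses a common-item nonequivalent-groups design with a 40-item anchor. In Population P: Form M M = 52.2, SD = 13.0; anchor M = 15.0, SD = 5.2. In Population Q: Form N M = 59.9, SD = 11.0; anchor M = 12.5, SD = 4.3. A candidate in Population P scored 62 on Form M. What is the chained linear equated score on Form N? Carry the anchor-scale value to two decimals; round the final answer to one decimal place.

76.3

Form M → anchor (Population P): v = (5.2/13.0)(62 − 52.2) + 15.0 = 18.92
anchor → Form N (Population Q): y = (11.0/4.3)(18.92 − 12.5) + 59.9 = 76.3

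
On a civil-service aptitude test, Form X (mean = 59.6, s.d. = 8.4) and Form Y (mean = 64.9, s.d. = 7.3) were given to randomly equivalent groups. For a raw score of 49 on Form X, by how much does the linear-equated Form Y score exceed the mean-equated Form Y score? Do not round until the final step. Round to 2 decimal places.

1.39

Mean-equated: 49 + (64.9 − 59.6) = 54.30
Linear-equated: (7.3/8.4)(49 − 59.6) + 64.9 = 55.688
Difference = 55.688 − 54.30 = 1.39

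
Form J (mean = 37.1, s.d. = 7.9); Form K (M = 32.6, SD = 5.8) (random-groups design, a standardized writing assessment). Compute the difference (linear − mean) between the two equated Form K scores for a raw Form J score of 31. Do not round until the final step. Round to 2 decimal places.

Mean-equated: 31 + (32.6 − 37.1) = 26.50
Linear-equated: (5.8/7.9)(31 − 37.1) + 32.6 = 28.122
Difference = 28.122 − 26.50 = 1.62

1.62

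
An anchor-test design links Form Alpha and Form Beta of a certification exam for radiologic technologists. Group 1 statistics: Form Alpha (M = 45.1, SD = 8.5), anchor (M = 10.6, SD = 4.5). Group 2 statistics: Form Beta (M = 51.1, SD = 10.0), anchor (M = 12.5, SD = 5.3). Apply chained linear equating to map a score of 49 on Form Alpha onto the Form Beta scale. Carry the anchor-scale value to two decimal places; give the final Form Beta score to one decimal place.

51.4

Form Alpha → anchor (Group 1): v = (4.5/8.5)(49 − 45.1) + 10.6 = 12.66
anchor → Form Beta (Group 2): y = (10.0/5.3)(12.66 − 12.5) + 51.1 = 51.4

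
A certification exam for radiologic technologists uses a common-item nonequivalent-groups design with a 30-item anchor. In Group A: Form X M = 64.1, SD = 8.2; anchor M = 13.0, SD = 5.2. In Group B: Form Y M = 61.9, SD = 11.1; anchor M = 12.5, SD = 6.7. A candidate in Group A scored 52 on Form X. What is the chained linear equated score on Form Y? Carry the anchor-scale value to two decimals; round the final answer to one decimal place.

50.0

Form X → anchor (Group A): v = (5.2/8.2)(52 − 64.1) + 13.0 = 5.33
anchor → Form Y (Group B): y = (11.1/6.7)(5.33 − 12.5) + 61.9 = 50.0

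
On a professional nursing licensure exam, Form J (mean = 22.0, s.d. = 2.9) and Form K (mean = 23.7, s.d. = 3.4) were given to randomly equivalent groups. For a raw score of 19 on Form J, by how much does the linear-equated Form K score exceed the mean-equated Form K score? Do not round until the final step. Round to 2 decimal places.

-0.52

Mean-equated: 19 + (23.7 − 22.0) = 20.70
Linear-equated: (3.4/2.9)(19 − 22.0) + 23.7 = 20.183
Difference = 20.183 − 20.70 = -0.52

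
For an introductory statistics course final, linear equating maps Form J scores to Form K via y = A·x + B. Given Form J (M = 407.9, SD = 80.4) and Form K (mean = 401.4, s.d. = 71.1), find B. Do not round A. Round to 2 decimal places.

A = SD_Y / SD_X = 71.1 / 80.4 = 0.884328
B = M_Y − A·M_X = 401.4 − 0.884328 × 407.9 = 40.68

40.68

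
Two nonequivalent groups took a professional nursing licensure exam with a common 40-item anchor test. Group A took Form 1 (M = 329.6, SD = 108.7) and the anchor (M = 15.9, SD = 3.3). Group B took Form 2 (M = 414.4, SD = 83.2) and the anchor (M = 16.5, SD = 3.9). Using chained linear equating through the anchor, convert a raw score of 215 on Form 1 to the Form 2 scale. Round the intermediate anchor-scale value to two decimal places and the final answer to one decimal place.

Form 1 → anchor (Group A): v = (3.3/108.7)(215 − 329.6) + 15.9 = 12.42
anchor → Form 2 (Group B): y = (83.2/3.9)(12.42 − 16.5) + 414.4 = 327.4

327.4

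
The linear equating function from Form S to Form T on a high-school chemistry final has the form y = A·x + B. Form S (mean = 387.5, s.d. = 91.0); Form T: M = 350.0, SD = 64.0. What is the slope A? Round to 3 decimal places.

A = SD_Y / SD_X = 64.0 / 91.0 = 0.703

0.703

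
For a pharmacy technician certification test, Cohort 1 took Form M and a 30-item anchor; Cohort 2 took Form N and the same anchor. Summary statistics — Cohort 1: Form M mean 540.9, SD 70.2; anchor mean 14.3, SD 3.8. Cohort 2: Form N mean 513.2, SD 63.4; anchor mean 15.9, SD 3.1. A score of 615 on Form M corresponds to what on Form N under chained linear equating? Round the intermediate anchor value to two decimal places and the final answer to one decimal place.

562.5

Form M → anchor (Cohort 1): v = (3.8/70.2)(615 − 540.9) + 14.3 = 18.31
anchor → Form N (Cohort 2): y = (63.4/3.1)(18.31 − 15.9) + 513.2 = 562.5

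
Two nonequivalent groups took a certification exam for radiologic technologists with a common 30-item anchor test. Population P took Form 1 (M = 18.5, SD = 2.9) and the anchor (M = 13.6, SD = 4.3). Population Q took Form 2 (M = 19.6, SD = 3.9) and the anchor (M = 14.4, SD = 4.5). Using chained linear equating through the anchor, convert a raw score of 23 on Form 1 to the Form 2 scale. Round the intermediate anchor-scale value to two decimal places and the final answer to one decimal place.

Form 1 → anchor (Population P): v = (4.3/2.9)(23 − 18.5) + 13.6 = 20.27
anchor → Form 2 (Population Q): y = (3.9/4.5)(20.27 − 14.4) + 19.6 = 24.7

24.7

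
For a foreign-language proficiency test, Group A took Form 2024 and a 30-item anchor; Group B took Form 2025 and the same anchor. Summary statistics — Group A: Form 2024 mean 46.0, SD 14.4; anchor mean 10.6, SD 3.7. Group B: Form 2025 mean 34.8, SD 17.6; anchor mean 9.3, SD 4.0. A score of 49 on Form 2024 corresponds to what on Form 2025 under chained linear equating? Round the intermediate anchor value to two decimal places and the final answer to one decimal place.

Form 2024 → anchor (Group A): v = (3.7/14.4)(49 − 46.0) + 10.6 = 11.37
anchor → Form 2025 (Group B): y = (17.6/4.0)(11.37 − 9.3) + 34.8 = 43.9

43.9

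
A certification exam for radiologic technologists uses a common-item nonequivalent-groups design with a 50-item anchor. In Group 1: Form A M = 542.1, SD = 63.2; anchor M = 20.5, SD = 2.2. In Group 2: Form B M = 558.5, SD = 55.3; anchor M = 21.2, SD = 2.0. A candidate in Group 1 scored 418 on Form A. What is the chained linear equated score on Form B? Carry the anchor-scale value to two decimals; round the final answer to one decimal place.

Form A → anchor (Group 1): v = (2.2/63.2)(418 − 542.1) + 20.5 = 16.18
anchor → Form B (Group 2): y = (55.3/2.0)(16.18 − 21.2) + 558.5 = 419.7

419.7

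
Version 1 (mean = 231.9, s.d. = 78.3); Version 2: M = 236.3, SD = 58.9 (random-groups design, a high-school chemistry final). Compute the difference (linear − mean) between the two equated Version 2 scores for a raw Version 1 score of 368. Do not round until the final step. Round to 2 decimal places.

-33.72

Mean-equated: 368 + (236.3 − 231.9) = 372.40
Linear-equated: (58.9/78.3)(368 − 231.9) + 236.3 = 338.679
Difference = 338.679 − 372.40 = -33.72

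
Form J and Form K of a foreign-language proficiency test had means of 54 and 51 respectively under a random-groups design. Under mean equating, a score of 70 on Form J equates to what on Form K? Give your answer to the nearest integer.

67

Mean equating: y = x + (M_Y − M_X) = 70 + (51 − 54) = 67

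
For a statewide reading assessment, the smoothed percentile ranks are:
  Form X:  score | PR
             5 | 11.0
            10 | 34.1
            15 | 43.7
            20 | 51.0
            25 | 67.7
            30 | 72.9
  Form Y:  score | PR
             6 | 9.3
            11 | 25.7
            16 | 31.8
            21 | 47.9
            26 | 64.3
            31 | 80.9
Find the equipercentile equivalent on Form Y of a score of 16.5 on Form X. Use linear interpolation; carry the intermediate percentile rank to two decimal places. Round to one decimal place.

PR of 16.5 on Form X: 43.7 + (16.5 − 15)/(20 − 15) × (51.0 − 43.7) = 45.89
On Form Y, PR 45.89 falls between score 16 (PR 31.8) and 21 (PR 47.9).
Interpolate: 16 + (45.89 − 31.8)/(47.9 − 31.8) × (21 − 16) = 20.4

20.4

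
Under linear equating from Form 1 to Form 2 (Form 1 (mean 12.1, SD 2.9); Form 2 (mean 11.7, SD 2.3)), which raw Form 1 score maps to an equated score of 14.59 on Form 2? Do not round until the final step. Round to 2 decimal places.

Invert y = (SD_Y/SD_X)(x − M_X) + M_Y:
x = (SD_X/SD_Y)(y − M_Y) + M_X = (2.9/2.3)(14.59 − 11.7) + 12.1
x = 1.260870 × 2.890 + 12.1 = 15.74

15.74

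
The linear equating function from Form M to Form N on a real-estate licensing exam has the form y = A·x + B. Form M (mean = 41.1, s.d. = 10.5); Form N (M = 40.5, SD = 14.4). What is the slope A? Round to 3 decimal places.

1.371

A = SD_Y / SD_X = 14.4 / 10.5 = 1.371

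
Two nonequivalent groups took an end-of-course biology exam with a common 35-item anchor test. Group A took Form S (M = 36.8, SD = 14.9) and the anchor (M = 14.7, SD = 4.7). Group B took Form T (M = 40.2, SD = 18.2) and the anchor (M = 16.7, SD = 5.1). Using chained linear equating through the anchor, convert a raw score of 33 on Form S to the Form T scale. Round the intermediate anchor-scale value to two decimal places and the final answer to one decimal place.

Form S → anchor (Group A): v = (4.7/14.9)(33 − 36.8) + 14.7 = 13.50
anchor → Form T (Group B): y = (18.2/5.1)(13.50 − 16.7) + 40.2 = 28.8

28.8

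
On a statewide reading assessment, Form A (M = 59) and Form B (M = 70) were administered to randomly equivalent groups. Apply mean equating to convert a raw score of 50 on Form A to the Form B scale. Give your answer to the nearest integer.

Mean equating: y = x + (M_Y − M_X) = 50 + (70 − 59) = 61

61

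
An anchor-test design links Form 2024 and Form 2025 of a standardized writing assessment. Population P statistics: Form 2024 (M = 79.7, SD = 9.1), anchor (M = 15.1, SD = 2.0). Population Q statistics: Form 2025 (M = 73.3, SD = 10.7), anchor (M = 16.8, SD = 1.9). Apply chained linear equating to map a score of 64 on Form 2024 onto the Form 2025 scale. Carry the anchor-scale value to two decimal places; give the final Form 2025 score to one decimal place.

44.3

Form 2024 → anchor (Population P): v = (2.0/9.1)(64 − 79.7) + 15.1 = 11.65
anchor → Form 2025 (Population Q): y = (10.7/1.9)(11.65 − 16.8) + 73.3 = 44.3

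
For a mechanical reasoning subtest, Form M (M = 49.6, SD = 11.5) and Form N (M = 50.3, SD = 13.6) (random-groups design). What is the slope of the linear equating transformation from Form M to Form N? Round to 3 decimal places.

A = SD_Y / SD_X = 13.6 / 11.5 = 1.183

1.183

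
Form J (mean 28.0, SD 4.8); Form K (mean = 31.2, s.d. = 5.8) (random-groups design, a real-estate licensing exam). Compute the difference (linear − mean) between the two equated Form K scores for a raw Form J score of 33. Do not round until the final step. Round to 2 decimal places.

1.04

Mean-equated: 33 + (31.2 − 28.0) = 36.20
Linear-equated: (5.8/4.8)(33 − 28.0) + 31.2 = 37.242
Difference = 37.242 − 36.20 = 1.04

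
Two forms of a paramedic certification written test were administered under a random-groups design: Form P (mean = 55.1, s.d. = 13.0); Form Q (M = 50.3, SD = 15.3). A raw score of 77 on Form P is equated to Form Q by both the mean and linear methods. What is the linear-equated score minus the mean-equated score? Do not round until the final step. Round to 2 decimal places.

Mean-equated: 77 + (50.3 − 55.1) = 72.20
Linear-equated: (15.3/13.0)(77 − 55.1) + 50.3 = 76.075
Difference = 76.075 − 72.20 = 3.87

3.87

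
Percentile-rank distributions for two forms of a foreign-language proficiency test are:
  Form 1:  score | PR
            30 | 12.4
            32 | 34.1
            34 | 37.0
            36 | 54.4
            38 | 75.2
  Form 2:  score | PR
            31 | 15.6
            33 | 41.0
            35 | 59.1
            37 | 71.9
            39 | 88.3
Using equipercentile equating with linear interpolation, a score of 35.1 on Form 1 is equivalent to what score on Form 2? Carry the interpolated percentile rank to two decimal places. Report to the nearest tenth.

33.6

PR of 35.1 on Form 1: 37.0 + (35.1 − 34)/(36 − 34) × (54.4 − 37.0) = 46.57
On Form 2, PR 46.57 falls between score 33 (PR 41.0) and 35 (PR 59.1).
Interpolate: 33 + (46.57 − 41.0)/(59.1 − 41.0) × (35 − 33) = 33.6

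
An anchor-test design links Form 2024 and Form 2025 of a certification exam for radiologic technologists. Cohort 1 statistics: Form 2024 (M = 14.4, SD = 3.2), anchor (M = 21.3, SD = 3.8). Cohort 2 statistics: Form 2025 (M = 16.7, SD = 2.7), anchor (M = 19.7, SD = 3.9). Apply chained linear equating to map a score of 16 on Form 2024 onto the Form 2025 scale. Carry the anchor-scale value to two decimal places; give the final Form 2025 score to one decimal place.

Form 2024 → anchor (Cohort 1): v = (3.8/3.2)(16 − 14.4) + 21.3 = 23.20
anchor → Form 2025 (Cohort 2): y = (2.7/3.9)(23.20 − 19.7) + 16.7 = 19.1

19.1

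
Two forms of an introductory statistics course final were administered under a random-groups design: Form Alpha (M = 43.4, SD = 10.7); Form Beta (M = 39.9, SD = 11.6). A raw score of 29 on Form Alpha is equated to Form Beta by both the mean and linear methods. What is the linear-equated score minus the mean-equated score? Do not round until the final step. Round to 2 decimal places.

Mean-equated: 29 + (39.9 − 43.4) = 25.50
Linear-equated: (11.6/10.7)(29 − 43.4) + 39.9 = 24.289
Difference = 24.289 − 25.50 = -1.21

-1.21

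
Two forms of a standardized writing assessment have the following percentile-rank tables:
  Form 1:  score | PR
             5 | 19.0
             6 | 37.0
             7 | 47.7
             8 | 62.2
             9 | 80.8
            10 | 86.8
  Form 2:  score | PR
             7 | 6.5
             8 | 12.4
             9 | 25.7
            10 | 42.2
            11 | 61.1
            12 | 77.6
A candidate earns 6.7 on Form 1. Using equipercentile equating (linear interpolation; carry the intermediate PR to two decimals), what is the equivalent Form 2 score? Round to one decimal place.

10.1

PR of 6.7 on Form 1: 37.0 + (6.7 − 6)/(7 − 6) × (47.7 − 37.0) = 44.49
On Form 2, PR 44.49 falls between score 10 (PR 42.2) and 11 (PR 61.1).
Interpolate: 10 + (44.49 − 42.2)/(61.1 − 42.2) × (11 − 10) = 10.1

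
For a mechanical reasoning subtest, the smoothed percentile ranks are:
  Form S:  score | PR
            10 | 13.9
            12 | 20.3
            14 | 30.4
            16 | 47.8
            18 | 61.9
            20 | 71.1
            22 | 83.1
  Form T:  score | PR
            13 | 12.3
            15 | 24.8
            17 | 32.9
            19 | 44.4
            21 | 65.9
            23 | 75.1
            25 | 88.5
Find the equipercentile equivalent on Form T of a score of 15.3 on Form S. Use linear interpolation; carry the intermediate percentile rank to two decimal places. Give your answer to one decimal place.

18.5

PR of 15.3 on Form S: 30.4 + (15.3 − 14)/(16 − 14) × (47.8 − 30.4) = 41.71
On Form T, PR 41.71 falls between score 17 (PR 32.9) and 19 (PR 44.4).
Interpolate: 17 + (41.71 − 32.9)/(44.4 − 32.9) × (19 − 17) = 18.5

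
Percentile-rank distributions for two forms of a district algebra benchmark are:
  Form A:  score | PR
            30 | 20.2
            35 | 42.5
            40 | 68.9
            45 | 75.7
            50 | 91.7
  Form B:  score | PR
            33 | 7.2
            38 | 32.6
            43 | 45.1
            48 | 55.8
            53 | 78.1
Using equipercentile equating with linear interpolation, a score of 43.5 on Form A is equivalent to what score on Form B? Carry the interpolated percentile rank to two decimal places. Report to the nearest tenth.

52.0

PR of 43.5 on Form A: 68.9 + (43.5 − 40)/(45 − 40) × (75.7 − 68.9) = 73.66
On Form B, PR 73.66 falls between score 48 (PR 55.8) and 53 (PR 78.1).
Interpolate: 48 + (73.66 − 55.8)/(78.1 − 55.8) × (53 − 48) = 52.0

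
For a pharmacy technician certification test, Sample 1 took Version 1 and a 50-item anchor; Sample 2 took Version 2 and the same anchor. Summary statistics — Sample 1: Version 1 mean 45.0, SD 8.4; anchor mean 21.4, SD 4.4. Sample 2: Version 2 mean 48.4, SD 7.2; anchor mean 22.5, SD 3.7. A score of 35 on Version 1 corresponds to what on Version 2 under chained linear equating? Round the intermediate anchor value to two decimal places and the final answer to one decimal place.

36.1

Version 1 → anchor (Sample 1): v = (4.4/8.4)(35 − 45.0) + 21.4 = 16.16
anchor → Version 2 (Sample 2): y = (7.2/3.7)(16.16 − 22.5) + 48.4 = 36.1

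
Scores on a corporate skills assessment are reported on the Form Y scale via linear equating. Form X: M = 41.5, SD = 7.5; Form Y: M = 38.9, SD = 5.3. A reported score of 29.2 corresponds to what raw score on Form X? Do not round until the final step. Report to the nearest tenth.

Invert y = (SD_Y/SD_X)(x − M_X) + M_Y:
x = (SD_X/SD_Y)(y − M_Y) + M_X = (7.5/5.3)(29.2 − 38.9) + 41.5
x = 1.415094 × -9.700 + 41.5 = 27.8

27.8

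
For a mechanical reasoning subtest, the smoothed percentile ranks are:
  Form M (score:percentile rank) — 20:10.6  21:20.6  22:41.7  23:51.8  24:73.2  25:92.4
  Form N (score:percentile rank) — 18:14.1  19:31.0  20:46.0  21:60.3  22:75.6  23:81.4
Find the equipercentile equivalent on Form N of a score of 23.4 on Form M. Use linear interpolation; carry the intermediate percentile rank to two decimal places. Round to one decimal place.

21.0

PR of 23.4 on Form M: 51.8 + (23.4 − 23)/(24 − 23) × (73.2 − 51.8) = 60.36
On Form N, PR 60.36 falls between score 21 (PR 60.3) and 22 (PR 75.6).
Interpolate: 21 + (60.36 − 60.3)/(75.6 − 60.3) × (22 − 21) = 21.0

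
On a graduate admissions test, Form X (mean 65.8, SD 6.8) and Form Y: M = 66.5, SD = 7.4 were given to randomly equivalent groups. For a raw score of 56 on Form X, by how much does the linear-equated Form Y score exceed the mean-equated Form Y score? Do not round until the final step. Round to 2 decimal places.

-0.86

Mean-equated: 56 + (66.5 − 65.8) = 56.70
Linear-equated: (7.4/6.8)(56 − 65.8) + 66.5 = 55.835
Difference = 55.835 − 56.70 = -0.86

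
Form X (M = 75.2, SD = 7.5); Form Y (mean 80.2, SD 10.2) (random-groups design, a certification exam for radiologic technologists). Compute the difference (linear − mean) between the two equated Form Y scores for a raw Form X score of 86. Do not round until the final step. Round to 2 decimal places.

Mean-equated: 86 + (80.2 − 75.2) = 91.00
Linear-equated: (10.2/7.5)(86 − 75.2) + 80.2 = 94.888
Difference = 94.888 − 91.00 = 3.89

3.89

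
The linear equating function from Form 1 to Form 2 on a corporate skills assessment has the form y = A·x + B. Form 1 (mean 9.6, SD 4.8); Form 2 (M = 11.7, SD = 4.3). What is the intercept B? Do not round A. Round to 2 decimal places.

3.10

A = SD_Y / SD_X = 4.3 / 4.8 = 0.895833
B = M_Y − A·M_X = 11.7 − 0.895833 × 9.6 = 3.10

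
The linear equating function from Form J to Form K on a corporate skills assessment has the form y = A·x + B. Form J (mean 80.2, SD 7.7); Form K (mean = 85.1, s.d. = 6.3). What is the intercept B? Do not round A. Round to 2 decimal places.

A = SD_Y / SD_X = 6.3 / 7.7 = 0.818182
B = M_Y − A·M_X = 85.1 − 0.818182 × 80.2 = 19.48

19.48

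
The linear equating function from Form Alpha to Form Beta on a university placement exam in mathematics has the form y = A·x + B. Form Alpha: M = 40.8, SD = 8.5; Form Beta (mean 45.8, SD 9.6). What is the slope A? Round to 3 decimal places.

1.129

A = SD_Y / SD_X = 9.6 / 8.5 = 1.129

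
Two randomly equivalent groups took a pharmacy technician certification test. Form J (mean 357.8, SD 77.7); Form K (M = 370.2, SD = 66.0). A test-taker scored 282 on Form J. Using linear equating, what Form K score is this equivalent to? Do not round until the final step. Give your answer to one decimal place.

305.8

Linear equating: y = (SD_Y/SD_X)(x − M_X) + M_Y
y = (66.0/77.7)(282 − 357.8) + 370.2
y = 0.849421 × -75.8 + 370.2 = -64.3861 + 370.2 = 305.8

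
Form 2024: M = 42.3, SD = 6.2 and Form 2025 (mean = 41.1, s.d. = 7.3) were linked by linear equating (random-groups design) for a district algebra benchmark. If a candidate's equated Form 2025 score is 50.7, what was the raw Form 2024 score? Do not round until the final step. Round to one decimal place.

Invert y = (SD_Y/SD_X)(x − M_X) + M_Y:
x = (SD_X/SD_Y)(y − M_Y) + M_X = (6.2/7.3)(50.7 − 41.1) + 42.3
x = 0.849315 × 9.600 + 42.3 = 50.5

50.5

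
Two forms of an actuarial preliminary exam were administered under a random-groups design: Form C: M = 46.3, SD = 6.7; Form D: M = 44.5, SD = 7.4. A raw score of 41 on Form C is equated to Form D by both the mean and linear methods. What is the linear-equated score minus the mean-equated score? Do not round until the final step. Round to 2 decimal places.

-0.55

Mean-equated: 41 + (44.5 − 46.3) = 39.20
Linear-equated: (7.4/6.7)(41 − 46.3) + 44.5 = 38.646
Difference = 38.646 − 39.20 = -0.55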